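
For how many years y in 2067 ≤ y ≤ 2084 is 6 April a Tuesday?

2

Day of week of April 6 in each year:
2067: Wed, 2068: Fri, 2069: Sat, 2070: Sun, 2071: Mon, 2072: Wed, 2073: Thu, 2074: Fri, 2075: Sat, 2076: Mon, 2077: Tue ✓, 2078: Wed, 2079: Thu, 2080: Sat, 2081: Sun, 2082: Mon, 2083: Tue ✓, 2084: Thu
Tuesdays: 2077, 2083.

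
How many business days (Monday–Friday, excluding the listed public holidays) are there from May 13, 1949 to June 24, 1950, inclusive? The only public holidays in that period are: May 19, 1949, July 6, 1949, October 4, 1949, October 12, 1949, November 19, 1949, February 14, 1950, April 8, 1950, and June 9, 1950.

May 13, 1949 is a Friday.
The range spans 408 days (inclusive of both endpoints).
408 = 7 × 58 + 2, so there are 58 full weeks plus 2 extra days.
Each full week contributes 5 weekdays (Mon–Fri): 58 × 5 = 290.
The 2 extra days are Fri, Sat — 1 of them qualifies.
Total: 290 + 1 = 291.
Holidays: May 19, 1949 (Thu); July 6, 1949 (Wed); October 4, 1949 (Tue); October 12, 1949 (Wed); November 19, 1949 (Sat); February 14, 1950 (Tue); April 8, 1950 (Sat); June 9, 1950 (Fri).
6 of the 8 holidays fall on weekdays; the rest are weekends and were already excluded.
Business days: 291 − 6 = 285.

285 business days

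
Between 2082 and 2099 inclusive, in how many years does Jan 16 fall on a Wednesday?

3

Day of week of January 16 in each year:
2082: Fri, 2083: Sat, 2084: Sun, 2085: Tue, 2086: Wed ✓, 2087: Thu, 2088: Fri, 2089: Sun, 2090: Mon, 2091: Tue, 2092: Wed ✓, 2093: Fri, 2094: Sat, 2095: Sun, 2096: Mon, 2097: Wed ✓, 2098: Thu, 2099: Fri
Wednesdays: 2086, 2092, 2097.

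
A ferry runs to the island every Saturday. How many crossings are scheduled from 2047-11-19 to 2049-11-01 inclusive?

2047-11-19 is a Tuesday.
From 2047-11-19 to 2049-11-01 is 714 days inclusive.
714 = 7 × 102, so the span is exactly 102 full weeks.
Each full week contributes one Saturday: 102 so far.
Total: 102.

102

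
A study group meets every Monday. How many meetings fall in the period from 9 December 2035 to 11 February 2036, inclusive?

10 Mondays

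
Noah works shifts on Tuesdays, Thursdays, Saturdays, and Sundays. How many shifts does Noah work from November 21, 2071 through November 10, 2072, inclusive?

November 21, 2071 is a Saturday.
From November 21, 2071 to November 10, 2072 is 356 days inclusive.
356 = 7 × 50 + 6, so there are 50 full weeks plus 6 extra days.
Each full week contributes 4 days from the set (Tue, Thu, Sat, Sun): 50 × 4 = 200.
The 6 extra days are Saturday, Sunday, Monday, Tuesday, Wednesday, Thursday — 4 of them qualify.
Total: 200 + 4 = 204.

204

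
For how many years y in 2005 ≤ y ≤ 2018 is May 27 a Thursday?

Day of week of May 27 in each year:
2005: Fri, 2006: Sat, 2007: Sun, 2008: Tue, 2009: Wed, 2010: Thu ✓, 2011: Fri, 2012: Sun, 2013: Mon, 2014: Tue, 2015: Wed, 2016: Fri, 2017: Sat, 2018: Sun
Thursdays: 2010.

1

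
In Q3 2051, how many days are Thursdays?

2051-07-01 is a Saturday.
That's 92 days from start to end, counting both.
92 = 7 × 13 + 1, so there are 13 full weeks plus 1 extra day.
Each full week contributes one Thursday: 13 so far.
The 1 extra day is Sat — none qualify.
Total: 13 + 0 = 13.

13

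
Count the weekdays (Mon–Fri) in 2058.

261 weekdays

Jan 1, 2058 is a Tuesday.
The range spans 365 days (inclusive of both endpoints).
365 = 7 × 52 + 1, so there are 52 full weeks plus 1 extra day.
Each full week contributes 5 weekdays (Mon–Fri): 52 × 5 = 260.
The 1 extra day is Tuesday — 1 of them qualifies.
Total: 260 + 1 = 261.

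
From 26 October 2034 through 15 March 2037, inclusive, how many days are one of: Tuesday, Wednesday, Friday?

373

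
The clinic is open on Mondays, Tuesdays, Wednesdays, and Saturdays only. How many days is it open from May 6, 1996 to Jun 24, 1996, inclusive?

29

May 6, 1996 is a Monday.
That's 50 days from start to end, counting both.
50 = 7 × 7 + 1, so there are 7 full weeks plus 1 extra day.
Each full week contributes 4 days from the set (Mon, Tue, Wed, Sat): 7 × 4 = 28.
The 1 extra day is Monday — 1 of them qualifies.
Total: 28 + 1 = 29.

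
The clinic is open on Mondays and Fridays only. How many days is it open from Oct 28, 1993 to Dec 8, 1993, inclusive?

Oct 28, 1993 is a Thursday.
From Oct 28, 1993 to Dec 8, 1993 is 42 days inclusive.
42 = 7 × 6, so the span is exactly 6 full weeks.
Each full week contributes 2 days from the set (Mon, Fri): 6 × 2 = 12.

12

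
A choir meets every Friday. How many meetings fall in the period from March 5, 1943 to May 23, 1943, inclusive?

12 Fridays

March 5, 1943 is a Friday.
The range spans 80 days (inclusive of both endpoints).
80 = 7 × 11 + 3, so there are 11 full weeks plus 3 extra days.
Each full week contributes one Friday: 11 so far.
The 3 extra days are Friday, Saturday, Sunday — 1 of them qualifies.
Total: 11 + 1 = 12.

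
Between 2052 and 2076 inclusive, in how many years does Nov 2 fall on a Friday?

4

Day of week of November 2 in each year:
2052: Sat, 2053: Sun, 2054: Mon, 2055: Tue, 2056: Thu, 2057: Fri ✓, 2058: Sat, 2059: Sun, 2060: Tue, 2061: Wed, 2062: Thu, 2063: Fri ✓, 2064: Sun, 2065: Mon, 2066: Tue, 2067: Wed, 2068: Fri ✓, 2069: Sat, 2070: Sun, 2071: Mon, 2072: Wed, 2073: Thu, 2074: Fri ✓, 2075: Sat, 2076: Mon
Fridays: 2057, 2063, 2068, 2074.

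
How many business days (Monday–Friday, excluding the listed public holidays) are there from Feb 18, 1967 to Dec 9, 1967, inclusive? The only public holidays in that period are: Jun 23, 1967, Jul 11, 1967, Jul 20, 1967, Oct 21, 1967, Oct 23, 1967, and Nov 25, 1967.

206

Feb 18, 1967 is a Saturday.
That's 295 days from start to end, counting both.
295 = 7 × 42 + 1, so there are 42 full weeks plus 1 extra day.
Each full week contributes 5 weekdays (Mon–Fri): 42 × 5 = 210.
The 1 extra day is Saturday — none qualify.
Total: 210 + 0 = 210.
Holidays: Jun 23, 1967 (Fri); Jul 11, 1967 (Tue); Jul 20, 1967 (Thu); Oct 21, 1967 (Sat); Oct 23, 1967 (Mon); Nov 25, 1967 (Sat).
4 of the 6 holidays fall on weekdays; the rest are weekends and were already excluded.
Business days: 210 − 4 = 206.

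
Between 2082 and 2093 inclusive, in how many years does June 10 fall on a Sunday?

2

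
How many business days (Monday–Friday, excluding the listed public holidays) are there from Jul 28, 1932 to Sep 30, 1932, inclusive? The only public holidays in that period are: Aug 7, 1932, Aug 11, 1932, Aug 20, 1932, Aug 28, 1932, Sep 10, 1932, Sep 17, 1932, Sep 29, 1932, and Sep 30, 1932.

Jul 28, 1932 is a Thursday.
From Jul 28, 1932 to Sep 30, 1932 is 65 days inclusive.
65 = 7 × 9 + 2, so there are 9 full weeks plus 2 extra days.
Each full week contributes 5 weekdays (Mon–Fri): 9 × 5 = 45.
The 2 extra days are Thu, Fri — 2 of them qualify.
Total: 45 + 2 = 47.
Holidays: Aug 7, 1932 (Sun); Aug 11, 1932 (Thu); Aug 20, 1932 (Sat); Aug 28, 1932 (Sun); Sep 10, 1932 (Sat); Sep 17, 1932 (Sat); Sep 29, 1932 (Thu); Sep 30, 1932 (Fri).
3 of the 8 holidays fall on weekdays; the rest are weekends and were already excluded.
Business days: 47 − 3 = 44.

44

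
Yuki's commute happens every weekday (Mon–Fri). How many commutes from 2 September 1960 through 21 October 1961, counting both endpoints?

296

2 September 1960 is a Friday.
From 2 September 1960 to 21 October 1961 is 415 days inclusive.
415 = 7 × 59 + 2, so there are 59 full weeks plus 2 extra days.
Each full week contributes 5 weekdays (Mon–Fri): 59 × 5 = 295.
The 2 extra days are Friday, Saturday — 1 of them qualifies.
Total: 295 + 1 = 296.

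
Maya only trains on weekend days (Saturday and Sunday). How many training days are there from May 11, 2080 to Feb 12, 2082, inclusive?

184

May 11, 2080 is a Saturday.
From May 11, 2080 to Feb 12, 2082 is 643 days inclusive.
643 = 7 × 91 + 6, so there are 91 full weeks plus 6 extra days.
Each full week contributes 2 weekend days (Sat, Sun): 91 × 2 = 182.
The 6 extra days are Saturday, Sunday, Monday, Tuesday, Wednesday, Thursday — 2 of them qualify.
Total: 182 + 2 = 184.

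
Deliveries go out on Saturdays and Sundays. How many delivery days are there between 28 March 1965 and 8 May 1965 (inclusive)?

12

28 March 1965 is a Sunday.
The range spans 42 days (inclusive of both endpoints).
42 = 7 × 6, so the span is exactly 6 full weeks.
Each full week contributes 2 days from the set (Sat, Sun): 6 × 2 = 12.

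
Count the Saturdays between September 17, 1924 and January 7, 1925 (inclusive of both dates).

16

September 17, 1924 is a Wednesday.
The range spans 113 days (inclusive of both endpoints).
113 = 7 × 16 + 1, so there are 16 full weeks plus 1 extra day.
Each full week contributes one Saturday: 16 so far.
The 1 extra day is Wednesday — none qualify.
Total: 16 + 0 = 16.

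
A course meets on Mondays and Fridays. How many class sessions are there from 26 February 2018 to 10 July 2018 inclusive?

26 February 2018 is a Monday.
The range spans 135 days (inclusive of both endpoints).
135 = 7 × 19 + 2, so there are 19 full weeks plus 2 extra days.
Each full week contributes 2 days from the set (Mon, Fri): 19 × 2 = 38.
The 2 extra days are Monday, Tuesday — 1 of them qualifies.
Total: 38 + 1 = 39.

39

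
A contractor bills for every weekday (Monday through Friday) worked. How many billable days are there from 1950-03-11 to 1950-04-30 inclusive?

1950-03-11 is a Saturday.
The range spans 51 days (inclusive of both endpoints).
51 = 7 × 7 + 2, so there are 7 full weeks plus 2 extra days.
Each full week contributes 5 weekdays (Mon–Fri): 7 × 5 = 35.
The 2 extra days are Sat, Sun — none qualify.
Total: 35 + 0 = 35.

35 weekdays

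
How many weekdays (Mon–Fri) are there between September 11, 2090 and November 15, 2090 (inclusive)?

48

September 11, 2090 is a Monday.
The range spans 66 days (inclusive of both endpoints).
66 = 7 × 9 + 3, so there are 9 full weeks plus 3 extra days.
Each full week contributes 5 weekdays (Mon–Fri): 9 × 5 = 45.
The 3 extra days are Monday, Tuesday, Wednesday — 3 of them qualify.
Total: 45 + 3 = 48.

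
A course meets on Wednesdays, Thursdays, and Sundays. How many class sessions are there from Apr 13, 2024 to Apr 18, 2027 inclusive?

472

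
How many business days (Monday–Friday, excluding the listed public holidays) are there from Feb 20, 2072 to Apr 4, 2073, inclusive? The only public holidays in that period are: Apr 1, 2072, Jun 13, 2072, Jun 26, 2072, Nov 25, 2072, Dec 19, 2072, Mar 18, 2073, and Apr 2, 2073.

288 business days

Feb 20, 2072 is a Saturday.
The range spans 410 days (inclusive of both endpoints).
410 = 7 × 58 + 4, so there are 58 full weeks plus 4 extra days.
Each full week contributes 5 weekdays (Mon–Fri): 58 × 5 = 290.
The 4 extra days are Sat, Sun, Mon, Tue — 2 of them qualify.
Total: 290 + 2 = 292.
Holidays: Apr 1, 2072 (Fri); Jun 13, 2072 (Mon); Jun 26, 2072 (Sun); Nov 25, 2072 (Fri); Dec 19, 2072 (Mon); Mar 18, 2073 (Sat); Apr 2, 2073 (Sun).
4 of the 7 holidays fall on weekdays; the rest are weekends and were already excluded.
Business days: 292 − 4 = 288.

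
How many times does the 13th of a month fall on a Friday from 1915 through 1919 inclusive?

Friday-the-13ths by year:
1915: Aug
1916: Oct
1917: Apr, Jul
1918: Sep, Dec
1919: Jun

7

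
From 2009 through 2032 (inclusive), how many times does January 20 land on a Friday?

3

Day of week of January 20 in each year:
2009: Tue, 2010: Wed, 2011: Thu, 2012: Fri ✓, 2013: Sun, 2014: Mon, 2015: Tue, 2016: Wed, 2017: Fri ✓, 2018: Sat, 2019: Sun, 2020: Mon, 2021: Wed, 2022: Thu, 2023: Fri ✓, 2024: Sat, 2025: Mon, 2026: Tue, 2027: Wed, 2028: Thu, 2029: Sat, 2030: Sun, 2031: Mon, 2032: Tue
Fridays: 2012, 2017, 2023.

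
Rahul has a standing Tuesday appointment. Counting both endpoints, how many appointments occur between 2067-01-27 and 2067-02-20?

2067-01-27 is a Thursday.
From 2067-01-27 to 2067-02-20 is 25 days inclusive.
25 = 7 × 3 + 4, so there are 3 full weeks plus 4 extra days.
Each full week contributes one Tuesday: 3 so far.
The 4 extra days are Thursday, Friday, Saturday, Sunday — none qualify.
Total: 3 + 0 = 3.

3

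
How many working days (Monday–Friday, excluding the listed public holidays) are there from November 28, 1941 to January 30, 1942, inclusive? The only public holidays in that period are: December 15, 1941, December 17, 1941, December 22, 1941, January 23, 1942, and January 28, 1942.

November 28, 1941 is a Friday.
That's 64 days from start to end, counting both.
64 = 7 × 9 + 1, so there are 9 full weeks plus 1 extra day.
Each full week contributes 5 weekdays (Mon–Fri): 9 × 5 = 45.
The 1 extra day is Friday — 1 of them qualifies.
Total: 45 + 1 = 46.
Holidays: December 15, 1941 (Mon); December 17, 1941 (Wed); December 22, 1941 (Mon); January 23, 1942 (Fri); January 28, 1942 (Wed).
All 5 holidays fall on weekdays, so subtract 5.
Business days: 46 − 5 = 41.

41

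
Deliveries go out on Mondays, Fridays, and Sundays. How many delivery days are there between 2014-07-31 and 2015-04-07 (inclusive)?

108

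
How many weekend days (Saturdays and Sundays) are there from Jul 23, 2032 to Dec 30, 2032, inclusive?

Jul 23, 2032 is a Friday.
From Jul 23, 2032 to Dec 30, 2032 is 161 days inclusive.
161 = 7 × 23, so the span is exactly 23 full weeks.
Each full week contributes 2 weekend days (Sat, Sun): 23 × 2 = 46.

46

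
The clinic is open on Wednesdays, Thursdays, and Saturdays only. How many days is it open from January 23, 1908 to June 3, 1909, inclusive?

214

January 23, 1908 is a Thursday.
From January 23, 1908 to June 3, 1909 is 498 days inclusive.
498 = 7 × 71 + 1, so there are 71 full weeks plus 1 extra day.
Each full week contributes 3 days from the set (Wed, Thu, Sat): 71 × 3 = 213.
The 1 extra day is Thu — 1 of them qualifies.
Total: 213 + 1 = 214.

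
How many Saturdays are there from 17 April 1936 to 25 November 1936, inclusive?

32 Saturdays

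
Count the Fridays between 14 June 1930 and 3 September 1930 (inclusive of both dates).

14 June 1930 is a Saturday.
That's 82 days from start to end, counting both.
82 = 7 × 11 + 5, so there are 11 full weeks plus 5 extra days.
Each full week contributes one Friday: 11 so far.
The 5 extra days are Saturday, Sunday, Monday, Tuesday, Wednesday — none qualify.
Total: 11 + 0 = 11.

11 Fridays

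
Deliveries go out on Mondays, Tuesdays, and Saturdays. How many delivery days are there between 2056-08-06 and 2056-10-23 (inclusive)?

34

2056-08-06 is a Sunday.
From 2056-08-06 to 2056-10-23 is 79 days inclusive.
79 = 7 × 11 + 2, so there are 11 full weeks plus 2 extra days.
Each full week contributes 3 days from the set (Mon, Tue, Sat): 11 × 3 = 33.
The 2 extra days are Sun, Mon — 1 of them qualifies.
Total: 33 + 1 = 34.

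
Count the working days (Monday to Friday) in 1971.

1 January 1971 is a Friday.
From 1 January 1971 to 31 December 1971 is 365 days inclusive.
365 = 7 × 52 + 1, so there are 52 full weeks plus 1 extra day.
Each full week contributes 5 weekdays (Mon–Fri): 52 × 5 = 260.
The 1 extra day is Fri — 1 of them qualifies.
Total: 260 + 1 = 261.

261 weekdays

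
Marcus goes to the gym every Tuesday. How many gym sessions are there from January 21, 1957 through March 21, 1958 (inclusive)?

61

January 21, 1957 is a Monday.
From January 21, 1957 to March 21, 1958 is 425 days inclusive.
425 = 7 × 60 + 5, so there are 60 full weeks plus 5 extra days.
Each full week contributes one Tuesday: 60 so far.
The 5 extra days are Mon, Tue, Wed, Thu, Fri — 1 of them qualifies.
Total: 60 + 1 = 61.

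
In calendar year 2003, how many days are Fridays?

52

Jan 1, 2003 is a Wednesday.
From Jan 1, 2003 to Dec 31, 2003 is 365 days inclusive.
365 = 7 × 52 + 1, so there are 52 full weeks plus 1 extra day.
Each full week contributes one Friday: 52 so far.
The 1 extra day is Wednesday — none qualify.
Total: 52 + 0 = 52.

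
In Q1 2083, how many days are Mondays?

2083-01-01 is a Friday.
That's 90 days from start to end, counting both.
90 = 7 × 12 + 6, so there are 12 full weeks plus 6 extra days.
Each full week contributes one Monday: 12 so far.
The 6 extra days are Friday, Saturday, Sunday, Monday, Tuesday, Wednesday — 1 of them qualifies.
Total: 12 + 1 = 13.

13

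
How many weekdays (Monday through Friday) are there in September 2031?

22

2031-09-01 is a Monday.
That's 30 days from start to end, counting both.
30 = 7 × 4 + 2, so there are 4 full weeks plus 2 extra days.
Each full week contributes 5 weekdays (Mon–Fri): 4 × 5 = 20.
The 2 extra days are Monday, Tuesday — 2 of them qualify.
Total: 20 + 2 = 22.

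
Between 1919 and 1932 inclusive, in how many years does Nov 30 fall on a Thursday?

Day of week of November 30 in each year:
1919: Sun, 1920: Tue, 1921: Wed, 1922: Thu ✓, 1923: Fri, 1924: Sun, 1925: Mon, 1926: Tue, 1927: Wed, 1928: Fri, 1929: Sat, 1930: Sun, 1931: Mon, 1932: Wed
Thursdays: 1922.

1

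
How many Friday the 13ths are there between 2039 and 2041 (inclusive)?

6

Friday-the-13ths by year:
2039: May
2040: Jan, Apr, Jul
2041: Sep, Dec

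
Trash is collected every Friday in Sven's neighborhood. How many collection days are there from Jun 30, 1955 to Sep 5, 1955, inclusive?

Jun 30, 1955 is a Thursday.
That's 68 days from start to end, counting both.
68 = 7 × 9 + 5, so there are 9 full weeks plus 5 extra days.
Each full week contributes one Friday: 9 so far.
The 5 extra days are Thursday, Friday, Saturday, Sunday, Monday — 1 of them qualifies.
Total: 9 + 1 = 10.

10 Fridays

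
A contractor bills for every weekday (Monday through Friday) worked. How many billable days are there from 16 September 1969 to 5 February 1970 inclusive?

16 September 1969 is a Tuesday.
From 16 September 1969 to 5 February 1970 is 143 days inclusive.
143 = 7 × 20 + 3, so there are 20 full weeks plus 3 extra days.
Each full week contributes 5 weekdays (Mon–Fri): 20 × 5 = 100.
The 3 extra days are Tuesday, Wednesday, Thursday — 3 of them qualify.
Total: 100 + 3 = 103.

103 weekdays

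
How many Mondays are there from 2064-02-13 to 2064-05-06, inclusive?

12 Mondays

2064-02-13 is a Wednesday.
From 2064-02-13 to 2064-05-06 is 84 days inclusive.
84 = 7 × 12, so the span is exactly 12 full weeks.
Each full week contributes one Monday: 12 so far.
Total: 12.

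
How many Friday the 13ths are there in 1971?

1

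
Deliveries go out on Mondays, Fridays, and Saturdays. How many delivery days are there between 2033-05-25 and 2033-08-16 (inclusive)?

36

2033-05-25 is a Wednesday.
From 2033-05-25 to 2033-08-16 is 84 days inclusive.
84 = 7 × 12, so the span is exactly 12 full weeks.
Each full week contributes 3 days from the set (Mon, Fri, Sat): 12 × 3 = 36.
Total: 36.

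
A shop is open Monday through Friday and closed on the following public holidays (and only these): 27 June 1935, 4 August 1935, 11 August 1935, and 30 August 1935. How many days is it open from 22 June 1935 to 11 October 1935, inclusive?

78 working days

22 June 1935 is a Saturday.
From 22 June 1935 to 11 October 1935 is 112 days inclusive.
112 = 7 × 16, so the span is exactly 16 full weeks.
Each full week contributes 5 weekdays (Mon–Fri): 16 × 5 = 80.
Holidays: 27 June 1935 (Thu); 4 August 1935 (Sun); 11 August 1935 (Sun); 30 August 1935 (Fri).
2 of the 4 holidays fall on weekdays; the rest are weekends and were already excluded.
Business days: 80 − 2 = 78.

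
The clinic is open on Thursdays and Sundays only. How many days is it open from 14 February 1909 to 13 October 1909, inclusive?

69

14 February 1909 is a Sunday.
The range spans 242 days (inclusive of both endpoints).
242 = 7 × 34 + 4, so there are 34 full weeks plus 4 extra days.
Each full week contributes 2 days from the set (Thu, Sun): 34 × 2 = 68.
The 4 extra days are Sunday, Monday, Tuesday, Wednesday — 1 of them qualifies.
Total: 68 + 1 = 69.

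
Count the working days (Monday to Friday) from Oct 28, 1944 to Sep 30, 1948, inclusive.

1024

Oct 28, 1944 is a Saturday.
From Oct 28, 1944 to Sep 30, 1948 is 1434 days inclusive.
1434 = 7 × 204 + 6, so there are 204 full weeks plus 6 extra days.
Each full week contributes 5 weekdays (Mon–Fri): 204 × 5 = 1020.
The 6 extra days are Saturday, Sunday, Monday, Tuesday, Wednesday, Thursday — 4 of them qualify.
Total: 1020 + 4 = 1024.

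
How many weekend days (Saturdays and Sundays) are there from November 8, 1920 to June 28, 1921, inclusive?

November 8, 1920 is a Monday.
That's 233 days from start to end, counting both.
233 = 7 × 33 + 2, so there are 33 full weeks plus 2 extra days.
Each full week contributes 2 weekend days (Sat, Sun): 33 × 2 = 66.
The 2 extra days are Mon, Tue — none qualify.
Total: 66 + 0 = 66.

66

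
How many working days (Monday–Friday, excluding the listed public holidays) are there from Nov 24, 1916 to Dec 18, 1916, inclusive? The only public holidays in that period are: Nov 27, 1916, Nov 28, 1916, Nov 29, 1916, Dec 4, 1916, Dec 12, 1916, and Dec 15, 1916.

Nov 24, 1916 is a Friday.
From Nov 24, 1916 to Dec 18, 1916 is 25 days inclusive.
25 = 7 × 3 + 4, so there are 3 full weeks plus 4 extra days.
Each full week contributes 5 weekdays (Mon–Fri): 3 × 5 = 15.
The 4 extra days are Fri, Sat, Sun, Mon — 2 of them qualify.
Total: 15 + 2 = 17.
Holidays: Nov 27, 1916 (Mon); Nov 28, 1916 (Tue); Nov 29, 1916 (Wed); Dec 4, 1916 (Mon); Dec 12, 1916 (Tue); Dec 15, 1916 (Fri).
All 6 holidays fall on weekdays, so subtract 6.
Business days: 17 − 6 = 11.

11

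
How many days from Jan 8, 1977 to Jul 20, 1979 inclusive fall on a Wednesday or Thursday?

Jan 8, 1977 is a Saturday.
That's 924 days from start to end, counting both.
924 = 7 × 132, so the span is exactly 132 full weeks.
Each full week contributes 2 days from the set (Wed, Thu): 132 × 2 = 264.
Total: 264.

264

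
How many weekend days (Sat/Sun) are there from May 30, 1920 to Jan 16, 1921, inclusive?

67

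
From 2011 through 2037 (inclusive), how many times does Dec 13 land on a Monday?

3

Day of week of December 13 in each year:
2011: Tue, 2012: Thu, 2013: Fri, 2014: Sat, 2015: Sun, 2016: Tue, 2017: Wed, 2018: Thu, 2019: Fri, 2020: Sun, 2021: Mon ✓, 2022: Tue, 2023: Wed, 2024: Fri, 2025: Sat, 2026: Sun, 2027: Mon ✓, 2028: Wed, 2029: Thu, 2030: Fri, 2031: Sat, 2032: Mon ✓, 2033: Tue, 2034: Wed, 2035: Thu, 2036: Sat, 2037: Sun
Mondays: 2021, 2027, 2032.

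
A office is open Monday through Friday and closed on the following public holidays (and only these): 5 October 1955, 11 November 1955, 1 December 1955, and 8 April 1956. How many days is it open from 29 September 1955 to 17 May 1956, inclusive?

29 September 1955 is a Thursday.
From 29 September 1955 to 17 May 1956 is 232 days inclusive.
232 = 7 × 33 + 1, so there are 33 full weeks plus 1 extra day.
Each full week contributes 5 weekdays (Mon–Fri): 33 × 5 = 165.
The 1 extra day is Thursday — 1 of them qualifies.
Total: 165 + 1 = 166.
Holidays: 5 October 1955 (Wed); 11 November 1955 (Fri); 1 December 1955 (Thu); 8 April 1956 (Sun).
3 of the 4 holidays fall on weekdays; the rest are weekends and were already excluded.
Business days: 166 − 3 = 163.

163 working days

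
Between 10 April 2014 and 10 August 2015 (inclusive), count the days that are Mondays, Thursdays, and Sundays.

210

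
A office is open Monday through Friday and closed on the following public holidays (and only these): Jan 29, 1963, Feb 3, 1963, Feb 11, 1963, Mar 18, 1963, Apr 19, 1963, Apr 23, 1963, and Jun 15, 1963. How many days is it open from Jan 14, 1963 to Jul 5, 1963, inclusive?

Jan 14, 1963 is a Monday.
That's 173 days from start to end, counting both.
173 = 7 × 24 + 5, so there are 24 full weeks plus 5 extra days.
Each full week contributes 5 weekdays (Mon–Fri): 24 × 5 = 120.
The 5 extra days are Mon, Tue, Wed, Thu, Fri — 5 of them qualify.
Total: 120 + 5 = 125.
Holidays: Jan 29, 1963 (Tue); Feb 3, 1963 (Sun); Feb 11, 1963 (Mon); Mar 18, 1963 (Mon); Apr 19, 1963 (Fri); Apr 23, 1963 (Tue); Jun 15, 1963 (Sat).
5 of the 7 holidays fall on weekdays; the rest are weekends and were already excluded.
Business days: 125 − 5 = 120.

120 working days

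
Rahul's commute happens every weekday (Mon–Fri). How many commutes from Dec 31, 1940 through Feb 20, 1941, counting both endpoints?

Dec 31, 1940 is a Tuesday.
That's 52 days from start to end, counting both.
52 = 7 × 7 + 3, so there are 7 full weeks plus 3 extra days.
Each full week contributes 5 weekdays (Mon–Fri): 7 × 5 = 35.
The 3 extra days are Tue, Wed, Thu — 3 of them qualify.
Total: 35 + 3 = 38.

38 weekdays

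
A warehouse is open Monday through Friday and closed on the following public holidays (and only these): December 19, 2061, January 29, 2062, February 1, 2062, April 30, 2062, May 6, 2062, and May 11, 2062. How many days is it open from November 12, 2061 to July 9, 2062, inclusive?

November 12, 2061 is a Saturday.
That's 240 days from start to end, counting both.
240 = 7 × 34 + 2, so there are 34 full weeks plus 2 extra days.
Each full week contributes 5 weekdays (Mon–Fri): 34 × 5 = 170.
The 2 extra days are Saturday, Sunday — none qualify.
Total: 170 + 0 = 170.
Holidays: December 19, 2061 (Mon); January 29, 2062 (Sun); February 1, 2062 (Wed); April 30, 2062 (Sun); May 6, 2062 (Sat); May 11, 2062 (Thu).
3 of the 6 holidays fall on weekdays; the rest are weekends and were already excluded.
Business days: 170 − 3 = 167.

167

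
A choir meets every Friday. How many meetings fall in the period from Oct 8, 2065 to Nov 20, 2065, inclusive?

Oct 8, 2065 is a Thursday.
The range spans 44 days (inclusive of both endpoints).
44 = 7 × 6 + 2, so there are 6 full weeks plus 2 extra days.
Each full week contributes one Friday: 6 so far.
The 2 extra days are Thu, Fri — 1 of them qualifies.
Total: 6 + 1 = 7.

7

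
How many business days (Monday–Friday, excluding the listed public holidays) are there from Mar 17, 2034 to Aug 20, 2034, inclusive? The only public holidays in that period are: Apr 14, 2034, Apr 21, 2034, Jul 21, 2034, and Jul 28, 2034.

Mar 17, 2034 is a Friday.
The range spans 157 days (inclusive of both endpoints).
157 = 7 × 22 + 3, so there are 22 full weeks plus 3 extra days.
Each full week contributes 5 weekdays (Mon–Fri): 22 × 5 = 110.
The 3 extra days are Fri, Sat, Sun — 1 of them qualifies.
Total: 110 + 1 = 111.
Holidays: Apr 14, 2034 (Fri); Apr 21, 2034 (Fri); Jul 21, 2034 (Fri); Jul 28, 2034 (Fri).
All 4 holidays fall on weekdays, so subtract 4.
Business days: 111 − 4 = 107.

107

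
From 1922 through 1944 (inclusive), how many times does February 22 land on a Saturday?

Day of week of February 22 in each year:
1922: Wed, 1923: Thu, 1924: Fri, 1925: Sun, 1926: Mon, 1927: Tue, 1928: Wed, 1929: Fri, 1930: Sat ✓, 1931: Sun, 1932: Mon, 1933: Wed, 1934: Thu, 1935: Fri, 1936: Sat ✓, 1937: Mon, 1938: Tue, 1939: Wed, 1940: Thu, 1941: Sat ✓, 1942: Sun, 1943: Mon, 1944: Tue
Saturdays: 1930, 1936, 1941.

3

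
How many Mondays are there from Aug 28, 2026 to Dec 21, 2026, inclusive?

17 Mondays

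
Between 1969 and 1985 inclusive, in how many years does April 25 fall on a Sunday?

Day of week of April 25 in each year:
1969: Fri, 1970: Sat, 1971: Sun ✓, 1972: Tue, 1973: Wed, 1974: Thu, 1975: Fri, 1976: Sun ✓, 1977: Mon, 1978: Tue, 1979: Wed, 1980: Fri, 1981: Sat, 1982: Sun ✓, 1983: Mon, 1984: Wed, 1985: Thu
Sundays: 1971, 1976, 1982.

3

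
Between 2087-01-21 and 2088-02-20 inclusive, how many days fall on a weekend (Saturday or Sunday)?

112

2087-01-21 is a Tuesday.
The range spans 396 days (inclusive of both endpoints).
396 = 7 × 56 + 4, so there are 56 full weeks plus 4 extra days.
Each full week contributes 2 weekend days (Sat, Sun): 56 × 2 = 112.
The 4 extra days are Tuesday, Wednesday, Thursday, Friday — none qualify.
Total: 112 + 0 = 112.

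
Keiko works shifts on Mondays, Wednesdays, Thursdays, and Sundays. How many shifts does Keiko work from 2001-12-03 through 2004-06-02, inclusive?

522

2001-12-03 is a Monday.
From 2001-12-03 to 2004-06-02 is 913 days inclusive.
913 = 7 × 130 + 3, so there are 130 full weeks plus 3 extra days.
Each full week contributes 4 days from the set (Mon, Wed, Thu, Sun): 130 × 4 = 520.
The 3 extra days are Mon, Tue, Wed — 2 of them qualify.
Total: 520 + 2 = 522.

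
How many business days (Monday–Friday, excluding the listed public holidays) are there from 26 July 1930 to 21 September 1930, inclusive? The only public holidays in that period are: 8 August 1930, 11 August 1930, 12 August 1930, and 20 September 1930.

26 July 1930 is a Saturday.
The range spans 58 days (inclusive of both endpoints).
58 = 7 × 8 + 2, so there are 8 full weeks plus 2 extra days.
Each full week contributes 5 weekdays (Mon–Fri): 8 × 5 = 40.
The 2 extra days are Sat, Sun — none qualify.
Total: 40 + 0 = 40.
Holidays: 8 August 1930 (Fri); 11 August 1930 (Mon); 12 August 1930 (Tue); 20 September 1930 (Sat).
3 of the 4 holidays fall on weekdays; the rest are weekends and were already excluded.
Business days: 40 − 3 = 37.

37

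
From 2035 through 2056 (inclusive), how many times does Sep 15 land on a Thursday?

3

Day of week of September 15 in each year:
2035: Sat, 2036: Mon, 2037: Tue, 2038: Wed, 2039: Thu ✓, 2040: Sat, 2041: Sun, 2042: Mon, 2043: Tue, 2044: Thu ✓, 2045: Fri, 2046: Sat, 2047: Sun, 2048: Tue, 2049: Wed, 2050: Thu ✓, 2051: Fri, 2052: Sun, 2053: Mon, 2054: Tue, 2055: Wed, 2056: Fri
Thursdays: 2039, 2044, 2050.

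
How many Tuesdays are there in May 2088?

1 May 2088 is a Saturday.
That's 31 days from start to end, counting both.
31 = 7 × 4 + 3, so there are 4 full weeks plus 3 extra days.
Each full week contributes one Tuesday: 4 so far.
The 3 extra days are Saturday, Sunday, Monday — none qualify.
Total: 4 + 0 = 4.

4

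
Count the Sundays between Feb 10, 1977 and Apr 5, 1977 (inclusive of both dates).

8 Sundays

Feb 10, 1977 is a Thursday.
That's 55 days from start to end, counting both.
55 = 7 × 7 + 6, so there are 7 full weeks plus 6 extra days.
Each full week contributes one Sunday: 7 so far.
The 6 extra days are Thu, Fri, Sat, Sun, Mon, Tue — 1 of them qualifies.
Total: 7 + 1 = 8.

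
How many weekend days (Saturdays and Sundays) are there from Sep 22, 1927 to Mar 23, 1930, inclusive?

262

Sep 22, 1927 is a Thursday.
From Sep 22, 1927 to Mar 23, 1930 is 914 days inclusive.
914 = 7 × 130 + 4, so there are 130 full weeks plus 4 extra days.
Each full week contributes 2 weekend days (Sat, Sun): 130 × 2 = 260.
The 4 extra days are Thursday, Friday, Saturday, Sunday — 2 of them qualify.
Total: 260 + 2 = 262.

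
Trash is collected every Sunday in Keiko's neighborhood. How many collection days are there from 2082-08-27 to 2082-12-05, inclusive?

14 Sundays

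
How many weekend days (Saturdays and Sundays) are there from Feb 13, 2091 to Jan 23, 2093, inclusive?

Feb 13, 2091 is a Tuesday.
That's 711 days from start to end, counting both.
711 = 7 × 101 + 4, so there are 101 full weeks plus 4 extra days.
Each full week contributes 2 weekend days (Sat, Sun): 101 × 2 = 202.
The 4 extra days are Tuesday, Wednesday, Thursday, Friday — none qualify.
Total: 202 + 0 = 202.

202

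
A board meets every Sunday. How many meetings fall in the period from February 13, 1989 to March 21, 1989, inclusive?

February 13, 1989 is a Monday.
The range spans 37 days (inclusive of both endpoints).
37 = 7 × 5 + 2, so there are 5 full weeks plus 2 extra days.
Each full week contributes one Sunday: 5 so far.
The 2 extra days are Mon, Tue — none qualify.
Total: 5 + 0 = 5.

5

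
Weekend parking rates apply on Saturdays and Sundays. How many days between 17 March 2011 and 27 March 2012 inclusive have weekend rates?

108

17 March 2011 is a Thursday.
That's 377 days from start to end, counting both.
377 = 7 × 53 + 6, so there are 53 full weeks plus 6 extra days.
Each full week contributes 2 weekend days (Sat, Sun): 53 × 2 = 106.
The 6 extra days are Thursday, Friday, Saturday, Sunday, Monday, Tuesday — 2 of them qualify.
Total: 106 + 2 = 108.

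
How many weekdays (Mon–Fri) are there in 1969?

261

January 1, 1969 is a Wednesday.
That's 365 days from start to end, counting both.
365 = 7 × 52 + 1, so there are 52 full weeks plus 1 extra day.
Each full week contributes 5 weekdays (Mon–Fri): 52 × 5 = 260.
The 1 extra day is Wednesday — 1 of them qualifies.
Total: 260 + 1 = 261.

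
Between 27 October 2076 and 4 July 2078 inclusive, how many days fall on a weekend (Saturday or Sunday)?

27 October 2076 is a Tuesday.
That's 616 days from start to end, counting both.
616 = 7 × 88, so the span is exactly 88 full weeks.
Each full week contributes 2 weekend days (Sat, Sun): 88 × 2 = 176.

176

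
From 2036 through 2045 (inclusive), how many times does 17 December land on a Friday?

1

Day of week of December 17 in each year:
2036: Wed, 2037: Thu, 2038: Fri ✓, 2039: Sat, 2040: Mon, 2041: Tue, 2042: Wed, 2043: Thu, 2044: Sat, 2045: Sun
Fridays: 2038.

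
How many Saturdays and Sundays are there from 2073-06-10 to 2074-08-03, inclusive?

2073-06-10 is a Saturday.
From 2073-06-10 to 2074-08-03 is 420 days inclusive.
420 = 7 × 60, so the span is exactly 60 full weeks.
Each full week contributes 2 weekend days (Sat, Sun): 60 × 2 = 120.

120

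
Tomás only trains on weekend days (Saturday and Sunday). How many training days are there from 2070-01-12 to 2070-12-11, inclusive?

95

2070-01-12 is a Sunday.
The range spans 334 days (inclusive of both endpoints).
334 = 7 × 47 + 5, so there are 47 full weeks plus 5 extra days.
Each full week contributes 2 weekend days (Sat, Sun): 47 × 2 = 94.
The 5 extra days are Sunday, Monday, Tuesday, Wednesday, Thursday — 1 of them qualifies.
Total: 94 + 1 = 95.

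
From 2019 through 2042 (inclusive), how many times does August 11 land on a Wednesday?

4

Day of week of August 11 in each year:
2019: Sun, 2020: Tue, 2021: Wed ✓, 2022: Thu, 2023: Fri, 2024: Sun, 2025: Mon, 2026: Tue, 2027: Wed ✓, 2028: Fri, 2029: Sat, 2030: Sun, 2031: Mon, 2032: Wed ✓, 2033: Thu, 2034: Fri, 2035: Sat, 2036: Mon, 2037: Tue, 2038: Wed ✓, 2039: Thu, 2040: Sat, 2041: Sun, 2042: Mon
Wednesdays: 2021, 2027, 2032, 2038.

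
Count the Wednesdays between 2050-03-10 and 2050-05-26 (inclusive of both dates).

11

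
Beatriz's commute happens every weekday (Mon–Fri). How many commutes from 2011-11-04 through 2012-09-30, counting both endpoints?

2011-11-04 is a Friday.
The range spans 332 days (inclusive of both endpoints).
332 = 7 × 47 + 3, so there are 47 full weeks plus 3 extra days.
Each full week contributes 5 weekdays (Mon–Fri): 47 × 5 = 235.
The 3 extra days are Fri, Sat, Sun — 1 of them qualifies.
Total: 235 + 1 = 236.

236 weekdays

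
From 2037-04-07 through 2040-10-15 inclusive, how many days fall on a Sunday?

2037-04-07 is a Tuesday.
The range spans 1288 days (inclusive of both endpoints).
1288 = 7 × 184, so the span is exactly 184 full weeks.
Each full week contributes one Sunday: 184 so far.

184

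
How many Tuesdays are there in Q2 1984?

13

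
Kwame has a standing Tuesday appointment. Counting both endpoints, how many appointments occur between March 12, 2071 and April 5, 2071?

March 12, 2071 is a Thursday.
The range spans 25 days (inclusive of both endpoints).
25 = 7 × 3 + 4, so there are 3 full weeks plus 4 extra days.
Each full week contributes one Tuesday: 3 so far.
The 4 extra days are Thursday, Friday, Saturday, Sunday — none qualify.
Total: 3 + 0 = 3.

3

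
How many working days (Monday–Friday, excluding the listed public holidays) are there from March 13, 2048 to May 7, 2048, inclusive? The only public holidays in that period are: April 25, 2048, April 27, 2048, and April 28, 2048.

38

March 13, 2048 is a Friday.
The range spans 56 days (inclusive of both endpoints).
56 = 7 × 8, so the span is exactly 8 full weeks.
Each full week contributes 5 weekdays (Mon–Fri): 8 × 5 = 40.
Total: 40.
Holidays: April 25, 2048 (Sat); April 27, 2048 (Mon); April 28, 2048 (Tue).
2 of the 3 holidays fall on weekdays; the rest are weekends and were already excluded.
Business days: 40 − 2 = 38.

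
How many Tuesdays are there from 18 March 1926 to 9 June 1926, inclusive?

12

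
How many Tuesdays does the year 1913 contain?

52

1913-01-01 is a Wednesday.
That's 365 days from start to end, counting both.
365 = 7 × 52 + 1, so there are 52 full weeks plus 1 extra day.
Each full week contributes one Tuesday: 52 so far.
The 1 extra day is Wed — none qualify.
Total: 52 + 0 = 52.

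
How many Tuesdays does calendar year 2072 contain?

Jan 1, 2072 is a Friday.
That's 366 days from start to end, counting both.
366 = 7 × 52 + 2, so there are 52 full weeks plus 2 extra days.
Each full week contributes one Tuesday: 52 so far.
The 2 extra days are Friday, Saturday — none qualify.
Total: 52 + 0 = 52.

52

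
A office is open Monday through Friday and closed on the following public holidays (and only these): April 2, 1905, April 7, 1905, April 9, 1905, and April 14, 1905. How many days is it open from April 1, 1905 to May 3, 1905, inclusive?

April 1, 1905 is a Saturday.
From April 1, 1905 to May 3, 1905 is 33 days inclusive.
33 = 7 × 4 + 5, so there are 4 full weeks plus 5 extra days.
Each full week contributes 5 weekdays (Mon–Fri): 4 × 5 = 20.
The 5 extra days are Sat, Sun, Mon, Tue, Wed — 3 of them qualify.
Total: 20 + 3 = 23.
Holidays: April 2, 1905 (Sun); April 7, 1905 (Fri); April 9, 1905 (Sun); April 14, 1905 (Fri).
2 of the 4 holidays fall on weekdays; the rest are weekends and were already excluded.
Business days: 23 − 2 = 21.

21 working days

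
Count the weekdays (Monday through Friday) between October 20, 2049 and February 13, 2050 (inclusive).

October 20, 2049 is a Wednesday.
From October 20, 2049 to February 13, 2050 is 117 days inclusive.
117 = 7 × 16 + 5, so there are 16 full weeks plus 5 extra days.
Each full week contributes 5 weekdays (Mon–Fri): 16 × 5 = 80.
The 5 extra days are Wednesday, Thursday, Friday, Saturday, Sunday — 3 of them qualify.
Total: 80 + 3 = 83.

83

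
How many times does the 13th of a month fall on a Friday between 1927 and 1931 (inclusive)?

Friday-the-13ths by year:
1927: May
1928: Jan, Apr, Jul
1929: Sep, Dec
1930: Jun
1931: Feb, Mar, Nov

10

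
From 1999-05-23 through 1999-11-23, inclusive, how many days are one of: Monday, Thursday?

53

1999-05-23 is a Sunday.
That's 185 days from start to end, counting both.
185 = 7 × 26 + 3, so there are 26 full weeks plus 3 extra days.
Each full week contributes 2 days from the set (Mon, Thu): 26 × 2 = 52.
The 3 extra days are Sunday, Monday, Tuesday — 1 of them qualifies.
Total: 52 + 1 = 53.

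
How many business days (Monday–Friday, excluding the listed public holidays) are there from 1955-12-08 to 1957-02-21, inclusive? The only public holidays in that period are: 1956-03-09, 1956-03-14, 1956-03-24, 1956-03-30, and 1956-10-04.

312

1955-12-08 is a Thursday.
From 1955-12-08 to 1957-02-21 is 442 days inclusive.
442 = 7 × 63 + 1, so there are 63 full weeks plus 1 extra day.
Each full week contributes 5 weekdays (Mon–Fri): 63 × 5 = 315.
The 1 extra day is Thu — 1 of them qualifies.
Total: 315 + 1 = 316.
Holidays: 1956-03-09 (Fri); 1956-03-14 (Wed); 1956-03-24 (Sat); 1956-03-30 (Fri); 1956-10-04 (Thu).
4 of the 5 holidays fall on weekdays; the rest are weekends and were already excluded.
Business days: 316 − 4 = 312.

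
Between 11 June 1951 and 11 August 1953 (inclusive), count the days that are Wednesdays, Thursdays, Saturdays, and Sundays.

11 June 1951 is a Monday.
That's 793 days from start to end, counting both.
793 = 7 × 113 + 2, so there are 113 full weeks plus 2 extra days.
Each full week contributes 4 days from the set (Wed, Thu, Sat, Sun): 113 × 4 = 452.
The 2 extra days are Mon, Tue — none qualify.
Total: 452 + 0 = 452.

452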